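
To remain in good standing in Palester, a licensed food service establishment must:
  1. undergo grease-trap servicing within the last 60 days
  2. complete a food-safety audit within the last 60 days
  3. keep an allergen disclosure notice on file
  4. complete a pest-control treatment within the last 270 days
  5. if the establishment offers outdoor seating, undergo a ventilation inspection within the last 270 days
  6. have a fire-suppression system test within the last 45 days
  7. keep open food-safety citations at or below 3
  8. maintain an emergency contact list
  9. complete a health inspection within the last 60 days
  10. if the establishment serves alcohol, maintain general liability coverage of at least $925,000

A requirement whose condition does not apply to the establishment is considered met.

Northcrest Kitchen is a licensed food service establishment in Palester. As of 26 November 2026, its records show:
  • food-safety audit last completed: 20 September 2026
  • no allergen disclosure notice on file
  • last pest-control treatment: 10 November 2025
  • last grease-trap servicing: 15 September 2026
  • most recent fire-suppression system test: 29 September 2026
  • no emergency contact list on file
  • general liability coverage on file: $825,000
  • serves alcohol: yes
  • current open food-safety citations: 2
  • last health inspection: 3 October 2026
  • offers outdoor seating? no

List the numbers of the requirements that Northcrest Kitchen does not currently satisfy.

1, 2, 3, 4, 6, 8, 10

1. grease-trap servicing 72 days ago vs limit 60 → not met
2. food-safety audit 67 days ago vs limit 60 → not met
3. allergen disclosure notice absent → not met
4. pest-control treatment 381 days ago vs limit 270 → not met
5. condition 'offers outdoor seating' does not hold → requirement n/a → met
6. fire-suppression system test 58 days ago vs limit 45 → not met
7. open food-safety citations 2 ≤ 3 → met
8. emergency contact list absent → not met
9. health inspection 54 days ago vs limit 60 → met
10. condition 'serves alcohol' holds; general liability coverage $825,000 < $925,000 → not met
Not met: 1, 2, 3, 4, 6, 8, 10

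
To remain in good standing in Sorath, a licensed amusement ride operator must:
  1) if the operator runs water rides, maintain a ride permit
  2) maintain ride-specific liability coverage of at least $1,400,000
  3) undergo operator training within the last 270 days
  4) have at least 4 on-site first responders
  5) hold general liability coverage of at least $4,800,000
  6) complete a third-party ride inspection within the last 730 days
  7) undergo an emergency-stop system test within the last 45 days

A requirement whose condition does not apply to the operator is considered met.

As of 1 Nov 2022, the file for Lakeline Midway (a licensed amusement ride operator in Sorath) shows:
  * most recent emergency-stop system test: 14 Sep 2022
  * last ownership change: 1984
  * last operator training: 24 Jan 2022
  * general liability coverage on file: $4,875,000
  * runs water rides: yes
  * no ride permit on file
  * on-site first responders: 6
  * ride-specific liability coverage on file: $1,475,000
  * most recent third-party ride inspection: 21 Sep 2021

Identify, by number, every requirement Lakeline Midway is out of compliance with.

1, 3, 7

1. condition 'runs water rides' holds; ride permit absent → not met
2. ride-specific liability coverage $1,475,000 ≥ $1,400,000 → met
3. operator training 281 days ago vs limit 270 → not met
4. on-site first responders 6 ≥ 4 → met
5. general liability coverage $4,875,000 ≥ $4,800,000 → met
6. third-party ride inspection 406 days ago vs limit 730 → met
7. emergency-stop system test 48 days ago vs limit 45 → not met
Not met: 1, 3, 7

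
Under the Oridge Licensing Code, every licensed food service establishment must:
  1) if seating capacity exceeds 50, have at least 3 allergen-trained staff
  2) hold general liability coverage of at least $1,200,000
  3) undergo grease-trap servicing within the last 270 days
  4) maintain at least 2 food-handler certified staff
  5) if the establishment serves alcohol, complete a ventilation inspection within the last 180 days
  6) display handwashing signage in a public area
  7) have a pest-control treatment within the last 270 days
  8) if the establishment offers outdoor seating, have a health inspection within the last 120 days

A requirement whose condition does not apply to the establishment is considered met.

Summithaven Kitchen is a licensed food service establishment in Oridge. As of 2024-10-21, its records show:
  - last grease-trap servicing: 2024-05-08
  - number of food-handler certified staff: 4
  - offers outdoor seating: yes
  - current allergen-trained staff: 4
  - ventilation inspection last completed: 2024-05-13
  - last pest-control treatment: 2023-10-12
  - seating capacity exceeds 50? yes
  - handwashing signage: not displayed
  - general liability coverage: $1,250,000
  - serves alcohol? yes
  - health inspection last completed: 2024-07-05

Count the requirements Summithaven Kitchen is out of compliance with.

2

1. condition 'seating capacity exceeds 50' holds; allergen-trained staff 4 ≥ 3 → met
2. general liability coverage $1,250,000 ≥ $1,200,000 → met
3. grease-trap servicing 166 days ago vs limit 270 → met
4. food-handler certified staff 4 ≥ 2 → met
5. condition 'serves alcohol' holds; ventilation inspection 161 days ago vs limit 180 → met
6. handwashing signage absent → not met
7. pest-control treatment 375 days ago vs limit 270 → not met
8. condition 'offers outdoor seating' holds; health inspection 108 days ago vs limit 120 → met
Not met: 2 of 8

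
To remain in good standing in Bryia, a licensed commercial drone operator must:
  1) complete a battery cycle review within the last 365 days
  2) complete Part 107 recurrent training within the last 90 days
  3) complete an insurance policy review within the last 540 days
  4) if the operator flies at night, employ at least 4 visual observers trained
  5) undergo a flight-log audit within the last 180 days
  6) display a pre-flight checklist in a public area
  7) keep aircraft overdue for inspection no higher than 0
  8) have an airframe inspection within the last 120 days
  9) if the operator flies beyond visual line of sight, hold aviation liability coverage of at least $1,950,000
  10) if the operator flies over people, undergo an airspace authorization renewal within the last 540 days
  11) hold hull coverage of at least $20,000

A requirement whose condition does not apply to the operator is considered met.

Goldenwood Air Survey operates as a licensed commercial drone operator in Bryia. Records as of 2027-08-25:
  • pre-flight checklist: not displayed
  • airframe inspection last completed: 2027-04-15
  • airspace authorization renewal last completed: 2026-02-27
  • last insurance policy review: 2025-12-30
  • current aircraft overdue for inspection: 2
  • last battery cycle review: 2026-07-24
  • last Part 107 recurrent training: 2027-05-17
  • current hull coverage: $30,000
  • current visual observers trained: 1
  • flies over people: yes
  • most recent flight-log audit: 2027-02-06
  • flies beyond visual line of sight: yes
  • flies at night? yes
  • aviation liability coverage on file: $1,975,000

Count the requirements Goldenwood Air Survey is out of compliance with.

9

1. battery cycle review 397 days ago vs limit 365 → not met
2. Part 107 recurrent training 100 days ago vs limit 90 → not met
3. insurance policy review 603 days ago vs limit 540 → not met
4. condition 'flies at night' holds; visual observers trained 1 < 4 → not met
5. flight-log audit 200 days ago vs limit 180 → not met
6. pre-flight checklist absent → not met
7. aircraft overdue for inspection 2 > 0 → not met
8. airframe inspection 132 days ago vs limit 120 → not met
9. condition 'flies beyond visual line of sight' holds; aviation liability coverage $1,975,000 ≥ $1,950,000 → met
10. condition 'flies over people' holds; airspace authorization renewal 544 days ago vs limit 540 → not met
11. hull coverage $30,000 ≥ $20,000 → met
Not met: 9 of 11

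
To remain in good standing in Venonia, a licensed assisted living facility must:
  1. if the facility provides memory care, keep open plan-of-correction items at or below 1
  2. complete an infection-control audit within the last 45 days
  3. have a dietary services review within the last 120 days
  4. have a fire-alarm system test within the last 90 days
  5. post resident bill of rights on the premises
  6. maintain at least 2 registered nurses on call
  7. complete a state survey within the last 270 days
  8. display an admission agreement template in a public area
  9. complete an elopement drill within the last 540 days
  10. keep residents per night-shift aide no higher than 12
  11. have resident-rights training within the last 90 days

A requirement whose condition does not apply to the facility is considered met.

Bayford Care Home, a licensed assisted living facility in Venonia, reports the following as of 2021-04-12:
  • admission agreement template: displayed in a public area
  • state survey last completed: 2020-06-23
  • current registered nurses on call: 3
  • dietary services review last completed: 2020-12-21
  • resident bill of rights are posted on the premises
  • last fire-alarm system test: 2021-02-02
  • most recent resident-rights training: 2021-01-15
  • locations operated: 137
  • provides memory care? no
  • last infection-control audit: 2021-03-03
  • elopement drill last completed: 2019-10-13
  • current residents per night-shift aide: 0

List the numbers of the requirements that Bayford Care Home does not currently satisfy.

1. condition 'provides memory care' does not hold → requirement n/a → met
2. infection-control audit 40 days ago vs limit 45 → met
3. dietary services review 112 days ago vs limit 120 → met
4. fire-alarm system test 69 days ago vs limit 90 → met
5. resident bill of rights present → met
6. registered nurses on call 3 ≥ 2 → met
7. state survey 293 days ago vs limit 270 → not met
8. admission agreement template present → met
9. elopement drill 547 days ago vs limit 540 → not met
10. residents per night-shift aide 0 ≤ 12 → met
11. resident-rights training 87 days ago vs limit 90 → met
Not met: 7, 9

7, 9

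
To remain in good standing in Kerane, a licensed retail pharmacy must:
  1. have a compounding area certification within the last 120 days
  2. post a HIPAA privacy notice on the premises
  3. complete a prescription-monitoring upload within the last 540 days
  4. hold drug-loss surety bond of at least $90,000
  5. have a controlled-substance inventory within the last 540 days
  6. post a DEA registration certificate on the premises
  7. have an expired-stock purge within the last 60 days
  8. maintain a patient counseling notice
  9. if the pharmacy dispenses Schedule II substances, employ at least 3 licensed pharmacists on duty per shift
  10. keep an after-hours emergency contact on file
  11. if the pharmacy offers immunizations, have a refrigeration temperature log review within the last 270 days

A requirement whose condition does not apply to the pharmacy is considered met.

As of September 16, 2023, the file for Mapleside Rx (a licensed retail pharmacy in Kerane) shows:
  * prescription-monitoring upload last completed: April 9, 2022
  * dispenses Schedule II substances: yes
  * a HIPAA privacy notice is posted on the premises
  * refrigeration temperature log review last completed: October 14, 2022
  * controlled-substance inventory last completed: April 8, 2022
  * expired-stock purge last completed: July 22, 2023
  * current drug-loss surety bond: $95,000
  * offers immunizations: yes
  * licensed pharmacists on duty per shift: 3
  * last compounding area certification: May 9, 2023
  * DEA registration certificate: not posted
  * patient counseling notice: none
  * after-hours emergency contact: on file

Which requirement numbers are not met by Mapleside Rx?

1. compounding area certification 130 days ago vs limit 120 → not met
2. HIPAA privacy notice present → met
3. prescription-monitoring upload 525 days ago vs limit 540 → met
4. drug-loss surety bond $95,000 ≥ $90,000 → met
5. controlled-substance inventory 526 days ago vs limit 540 → met
6. DEA registration certificate absent → not met
7. expired-stock purge 56 days ago vs limit 60 → met
8. patient counseling notice absent → not met
9. condition 'dispenses Schedule II substances' holds; licensed pharmacists on duty per shift 3 ≥ 3 → met
10. after-hours emergency contact present → met
11. condition 'offers immunizations' holds; refrigeration temperature log review 337 days ago vs limit 270 → not met
Not met: 1, 6, 8, 11

1, 6, 8, 11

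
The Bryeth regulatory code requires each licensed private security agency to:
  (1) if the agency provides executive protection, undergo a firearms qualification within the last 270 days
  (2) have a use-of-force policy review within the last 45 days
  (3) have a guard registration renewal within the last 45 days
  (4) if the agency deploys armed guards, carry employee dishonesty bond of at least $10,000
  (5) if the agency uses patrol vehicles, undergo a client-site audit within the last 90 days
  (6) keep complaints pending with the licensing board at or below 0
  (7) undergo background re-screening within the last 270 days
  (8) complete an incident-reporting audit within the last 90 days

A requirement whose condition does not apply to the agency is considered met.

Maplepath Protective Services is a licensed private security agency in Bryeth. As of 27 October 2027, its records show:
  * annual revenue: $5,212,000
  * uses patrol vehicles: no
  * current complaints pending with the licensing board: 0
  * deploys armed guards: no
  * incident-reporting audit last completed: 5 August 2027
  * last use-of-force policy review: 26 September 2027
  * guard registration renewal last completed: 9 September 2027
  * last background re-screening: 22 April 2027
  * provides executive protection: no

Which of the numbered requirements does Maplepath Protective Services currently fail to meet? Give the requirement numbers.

1. condition 'provides executive protection' does not hold → requirement n/a → met
2. use-of-force policy review 31 days ago vs limit 45 → met
3. guard registration renewal 48 days ago vs limit 45 → not met
4. condition 'deploys armed guards' does not hold → requirement n/a → met
5. condition 'uses patrol vehicles' does not hold → requirement n/a → met
6. complaints pending with the licensing board 0 ≤ 0 → met
7. background re-screening 188 days ago vs limit 270 → met
8. incident-reporting audit 83 days ago vs limit 90 → met
Not met: 3

3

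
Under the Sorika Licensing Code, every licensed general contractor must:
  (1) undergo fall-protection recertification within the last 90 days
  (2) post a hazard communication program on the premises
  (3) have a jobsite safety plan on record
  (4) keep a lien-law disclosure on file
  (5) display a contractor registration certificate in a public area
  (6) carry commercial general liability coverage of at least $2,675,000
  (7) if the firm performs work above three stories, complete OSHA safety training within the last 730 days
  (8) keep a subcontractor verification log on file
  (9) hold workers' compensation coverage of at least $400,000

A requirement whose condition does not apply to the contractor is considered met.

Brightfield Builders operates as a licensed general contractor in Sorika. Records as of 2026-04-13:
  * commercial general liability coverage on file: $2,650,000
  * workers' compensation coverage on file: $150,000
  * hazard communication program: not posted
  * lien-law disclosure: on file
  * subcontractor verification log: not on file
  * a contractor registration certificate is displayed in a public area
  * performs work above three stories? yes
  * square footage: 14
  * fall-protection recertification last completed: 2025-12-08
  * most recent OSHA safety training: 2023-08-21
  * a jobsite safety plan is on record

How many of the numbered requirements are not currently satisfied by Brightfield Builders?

1. fall-protection recertification 126 days ago vs limit 90 → not met
2. hazard communication program absent → not met
3. jobsite safety plan present → met
4. lien-law disclosure present → met
5. contractor registration certificate present → met
6. commercial general liability coverage $2,650,000 < $2,675,000 → not met
7. condition 'performs work above three stories' holds; OSHA safety training 966 days ago vs limit 730 → not met
8. subcontractor verification log absent → not met
9. workers' compensation coverage $150,000 < $400,000 → not met
Not met: 6 of 9

6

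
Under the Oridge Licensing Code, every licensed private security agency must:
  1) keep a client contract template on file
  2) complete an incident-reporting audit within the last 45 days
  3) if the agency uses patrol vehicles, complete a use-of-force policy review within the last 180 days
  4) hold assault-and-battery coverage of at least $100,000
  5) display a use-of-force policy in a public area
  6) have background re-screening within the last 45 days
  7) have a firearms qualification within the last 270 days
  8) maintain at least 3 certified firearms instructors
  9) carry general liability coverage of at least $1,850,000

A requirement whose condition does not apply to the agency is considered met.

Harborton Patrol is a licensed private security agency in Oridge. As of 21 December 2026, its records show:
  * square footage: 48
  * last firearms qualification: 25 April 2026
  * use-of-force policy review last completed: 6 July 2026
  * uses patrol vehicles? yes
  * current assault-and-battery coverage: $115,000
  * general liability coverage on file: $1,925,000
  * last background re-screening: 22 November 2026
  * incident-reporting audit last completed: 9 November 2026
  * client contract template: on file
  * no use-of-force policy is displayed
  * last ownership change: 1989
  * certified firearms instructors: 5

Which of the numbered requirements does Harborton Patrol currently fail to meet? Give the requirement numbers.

1. client contract template present → met
2. incident-reporting audit 42 days ago vs limit 45 → met
3. condition 'uses patrol vehicles' holds; use-of-force policy review 168 days ago vs limit 180 → met
4. assault-and-battery coverage $115,000 ≥ $100,000 → met
5. use-of-force policy absent → not met
6. background re-screening 29 days ago vs limit 45 → met
7. firearms qualification 240 days ago vs limit 270 → met
8. certified firearms instructors 5 ≥ 3 → met
9. general liability coverage $1,925,000 ≥ $1,850,000 → met
Not met: 5

5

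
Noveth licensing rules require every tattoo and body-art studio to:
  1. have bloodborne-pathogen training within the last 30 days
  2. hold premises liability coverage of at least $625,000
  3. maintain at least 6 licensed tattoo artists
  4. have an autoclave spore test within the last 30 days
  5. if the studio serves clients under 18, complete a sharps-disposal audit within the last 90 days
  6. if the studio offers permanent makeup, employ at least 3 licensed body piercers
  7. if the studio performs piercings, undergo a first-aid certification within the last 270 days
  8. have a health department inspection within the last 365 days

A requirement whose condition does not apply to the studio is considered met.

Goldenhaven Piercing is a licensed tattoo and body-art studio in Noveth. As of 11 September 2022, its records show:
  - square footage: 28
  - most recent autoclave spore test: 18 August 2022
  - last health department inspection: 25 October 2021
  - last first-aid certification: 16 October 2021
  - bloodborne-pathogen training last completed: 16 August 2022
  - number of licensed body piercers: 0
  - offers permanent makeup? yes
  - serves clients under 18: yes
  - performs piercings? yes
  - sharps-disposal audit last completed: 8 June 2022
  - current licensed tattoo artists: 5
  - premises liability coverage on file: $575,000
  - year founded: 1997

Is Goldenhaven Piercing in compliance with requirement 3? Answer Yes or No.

3. licensed tattoo artists 5 < 6 → not met

No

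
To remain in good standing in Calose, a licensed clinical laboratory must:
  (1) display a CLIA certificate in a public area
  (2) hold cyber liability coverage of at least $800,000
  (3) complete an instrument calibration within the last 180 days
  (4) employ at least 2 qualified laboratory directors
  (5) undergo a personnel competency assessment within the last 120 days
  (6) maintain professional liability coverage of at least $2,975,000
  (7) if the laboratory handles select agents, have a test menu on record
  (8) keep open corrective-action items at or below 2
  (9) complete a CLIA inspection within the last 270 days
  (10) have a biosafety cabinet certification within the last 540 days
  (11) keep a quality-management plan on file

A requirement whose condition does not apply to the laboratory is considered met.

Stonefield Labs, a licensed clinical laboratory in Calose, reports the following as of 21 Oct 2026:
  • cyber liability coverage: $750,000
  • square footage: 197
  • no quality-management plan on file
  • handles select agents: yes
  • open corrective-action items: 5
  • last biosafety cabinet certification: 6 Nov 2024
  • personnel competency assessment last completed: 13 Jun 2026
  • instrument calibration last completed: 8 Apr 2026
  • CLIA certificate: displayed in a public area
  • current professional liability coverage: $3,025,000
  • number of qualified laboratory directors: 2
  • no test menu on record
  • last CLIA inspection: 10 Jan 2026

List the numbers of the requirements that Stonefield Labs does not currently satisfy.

1. CLIA certificate present → met
2. cyber liability coverage $750,000 < $800,000 → not met
3. instrument calibration 196 days ago vs limit 180 → not met
4. qualified laboratory directors 2 ≥ 2 → met
5. personnel competency assessment 130 days ago vs limit 120 → not met
6. professional liability coverage $3,025,000 ≥ $2,975,000 → met
7. condition 'handles select agents' holds; test menu absent → not met
8. open corrective-action items 5 > 2 → not met
9. CLIA inspection 284 days ago vs limit 270 → not met
10. biosafety cabinet certification 714 days ago vs limit 540 → not met
11. quality-management plan absent → not met
Not met: 2, 3, 5, 7, 8, 9, 10, 11

2, 3, 5, 7, 8, 9, 10, 11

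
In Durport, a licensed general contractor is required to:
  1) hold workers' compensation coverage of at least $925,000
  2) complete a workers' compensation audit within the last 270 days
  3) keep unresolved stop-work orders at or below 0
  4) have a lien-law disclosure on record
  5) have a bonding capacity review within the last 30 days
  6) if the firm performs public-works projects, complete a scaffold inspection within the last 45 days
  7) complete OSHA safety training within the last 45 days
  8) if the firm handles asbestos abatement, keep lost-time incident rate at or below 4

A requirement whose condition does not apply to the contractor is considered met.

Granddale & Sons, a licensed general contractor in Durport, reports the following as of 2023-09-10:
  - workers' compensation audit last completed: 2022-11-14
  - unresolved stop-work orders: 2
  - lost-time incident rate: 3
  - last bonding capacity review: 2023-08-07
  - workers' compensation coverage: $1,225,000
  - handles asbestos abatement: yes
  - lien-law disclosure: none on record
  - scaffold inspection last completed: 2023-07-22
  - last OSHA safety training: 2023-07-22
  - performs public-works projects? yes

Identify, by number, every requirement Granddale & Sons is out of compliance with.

2, 3, 4, 5, 6, 7

1. workers' compensation coverage $1,225,000 ≥ $925,000 → met
2. workers' compensation audit 300 days ago vs limit 270 → not met
3. unresolved stop-work orders 2 > 0 → not met
4. lien-law disclosure absent → not met
5. bonding capacity review 34 days ago vs limit 30 → not met
6. condition 'performs public-works projects' holds; scaffold inspection 50 days ago vs limit 45 → not met
7. OSHA safety training 50 days ago vs limit 45 → not met
8. condition 'handles asbestos abatement' holds; lost-time incident rate 3 ≤ 4 → met
Not met: 2, 3, 4, 5, 6, 7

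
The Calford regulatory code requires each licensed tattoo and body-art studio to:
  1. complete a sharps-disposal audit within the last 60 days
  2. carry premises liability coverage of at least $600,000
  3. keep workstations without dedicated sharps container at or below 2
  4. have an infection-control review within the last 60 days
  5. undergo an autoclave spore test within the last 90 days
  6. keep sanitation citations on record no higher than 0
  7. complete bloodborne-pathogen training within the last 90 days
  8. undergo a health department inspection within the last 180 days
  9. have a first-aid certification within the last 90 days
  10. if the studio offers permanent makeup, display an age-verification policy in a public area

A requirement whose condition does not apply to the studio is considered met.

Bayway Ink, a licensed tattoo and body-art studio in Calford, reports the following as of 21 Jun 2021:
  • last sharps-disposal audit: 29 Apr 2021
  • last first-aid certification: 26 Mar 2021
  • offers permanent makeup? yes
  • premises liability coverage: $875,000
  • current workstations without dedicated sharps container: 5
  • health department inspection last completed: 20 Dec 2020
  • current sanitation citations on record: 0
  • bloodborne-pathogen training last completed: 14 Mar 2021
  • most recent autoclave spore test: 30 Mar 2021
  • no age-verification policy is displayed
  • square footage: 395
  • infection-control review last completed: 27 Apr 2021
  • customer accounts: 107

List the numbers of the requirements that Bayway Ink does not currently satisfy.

1. sharps-disposal audit 53 days ago vs limit 60 → met
2. premises liability coverage $875,000 ≥ $600,000 → met
3. workstations without dedicated sharps container 5 > 2 → not met
4. infection-control review 55 days ago vs limit 60 → met
5. autoclave spore test 83 days ago vs limit 90 → met
6. sanitation citations on record 0 ≤ 0 → met
7. bloodborne-pathogen training 99 days ago vs limit 90 → not met
8. health department inspection 183 days ago vs limit 180 → not met
9. first-aid certification 87 days ago vs limit 90 → met
10. condition 'offers permanent makeup' holds; age-verification policy absent → not met
Not met: 3, 7, 8, 10

3, 7, 8, 10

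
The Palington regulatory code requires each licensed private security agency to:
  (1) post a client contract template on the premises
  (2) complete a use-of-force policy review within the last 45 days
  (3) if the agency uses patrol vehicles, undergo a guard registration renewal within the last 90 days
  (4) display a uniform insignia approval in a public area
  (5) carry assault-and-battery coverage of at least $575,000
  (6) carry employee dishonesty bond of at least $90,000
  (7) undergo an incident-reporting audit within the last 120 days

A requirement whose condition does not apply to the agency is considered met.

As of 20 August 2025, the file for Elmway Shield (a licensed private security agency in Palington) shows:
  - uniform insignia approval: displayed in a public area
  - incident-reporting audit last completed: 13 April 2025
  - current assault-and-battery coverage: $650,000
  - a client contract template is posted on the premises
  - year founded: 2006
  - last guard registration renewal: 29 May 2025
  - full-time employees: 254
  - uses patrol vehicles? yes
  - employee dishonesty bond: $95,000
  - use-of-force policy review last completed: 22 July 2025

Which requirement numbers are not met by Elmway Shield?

7

1. client contract template present → met
2. use-of-force policy review 29 days ago vs limit 45 → met
3. condition 'uses patrol vehicles' holds; guard registration renewal 83 days ago vs limit 90 → met
4. uniform insignia approval present → met
5. assault-and-battery coverage $650,000 ≥ $575,000 → met
6. employee dishonesty bond $95,000 ≥ $90,000 → met
7. incident-reporting audit 129 days ago vs limit 120 → not met
Not met: 7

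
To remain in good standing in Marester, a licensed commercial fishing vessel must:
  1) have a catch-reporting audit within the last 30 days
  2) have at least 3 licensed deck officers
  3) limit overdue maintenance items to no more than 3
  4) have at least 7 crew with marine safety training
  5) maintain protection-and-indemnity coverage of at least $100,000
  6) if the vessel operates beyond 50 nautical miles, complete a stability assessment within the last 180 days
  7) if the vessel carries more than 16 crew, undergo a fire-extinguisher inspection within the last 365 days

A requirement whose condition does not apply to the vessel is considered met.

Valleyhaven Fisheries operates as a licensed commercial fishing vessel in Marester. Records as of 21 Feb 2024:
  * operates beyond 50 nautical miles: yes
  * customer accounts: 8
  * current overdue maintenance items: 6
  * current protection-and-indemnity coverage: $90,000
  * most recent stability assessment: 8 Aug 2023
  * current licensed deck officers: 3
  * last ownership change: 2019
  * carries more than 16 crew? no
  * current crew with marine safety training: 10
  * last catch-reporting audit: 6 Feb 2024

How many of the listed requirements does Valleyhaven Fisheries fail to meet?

3

1. catch-reporting audit 15 days ago vs limit 30 → met
2. licensed deck officers 3 ≥ 3 → met
3. overdue maintenance items 6 > 3 → not met
4. crew with marine safety training 10 ≥ 7 → met
5. protection-and-indemnity coverage $90,000 < $100,000 → not met
6. condition 'operates beyond 50 nautical miles' holds; stability assessment 197 days ago vs limit 180 → not met
7. condition 'carries more than 16 crew' does not hold → requirement n/a → met
Not met: 3 of 7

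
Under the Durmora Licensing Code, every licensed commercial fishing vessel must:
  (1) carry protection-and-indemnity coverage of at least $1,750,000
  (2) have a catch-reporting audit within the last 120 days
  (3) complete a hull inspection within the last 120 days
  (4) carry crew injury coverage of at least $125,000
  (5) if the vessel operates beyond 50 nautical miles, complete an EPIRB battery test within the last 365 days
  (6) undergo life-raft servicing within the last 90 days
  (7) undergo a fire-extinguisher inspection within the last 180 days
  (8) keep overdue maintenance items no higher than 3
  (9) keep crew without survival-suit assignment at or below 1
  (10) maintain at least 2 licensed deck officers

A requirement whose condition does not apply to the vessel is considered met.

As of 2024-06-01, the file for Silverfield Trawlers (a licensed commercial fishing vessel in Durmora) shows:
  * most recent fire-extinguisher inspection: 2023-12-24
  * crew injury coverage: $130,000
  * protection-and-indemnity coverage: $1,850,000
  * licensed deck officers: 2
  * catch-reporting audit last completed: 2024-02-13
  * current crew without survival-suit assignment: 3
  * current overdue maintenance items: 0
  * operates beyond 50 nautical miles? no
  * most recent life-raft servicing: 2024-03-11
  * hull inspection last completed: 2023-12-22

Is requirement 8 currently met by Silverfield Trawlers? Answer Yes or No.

Yes

8. overdue maintenance items 0 ≤ 3 → met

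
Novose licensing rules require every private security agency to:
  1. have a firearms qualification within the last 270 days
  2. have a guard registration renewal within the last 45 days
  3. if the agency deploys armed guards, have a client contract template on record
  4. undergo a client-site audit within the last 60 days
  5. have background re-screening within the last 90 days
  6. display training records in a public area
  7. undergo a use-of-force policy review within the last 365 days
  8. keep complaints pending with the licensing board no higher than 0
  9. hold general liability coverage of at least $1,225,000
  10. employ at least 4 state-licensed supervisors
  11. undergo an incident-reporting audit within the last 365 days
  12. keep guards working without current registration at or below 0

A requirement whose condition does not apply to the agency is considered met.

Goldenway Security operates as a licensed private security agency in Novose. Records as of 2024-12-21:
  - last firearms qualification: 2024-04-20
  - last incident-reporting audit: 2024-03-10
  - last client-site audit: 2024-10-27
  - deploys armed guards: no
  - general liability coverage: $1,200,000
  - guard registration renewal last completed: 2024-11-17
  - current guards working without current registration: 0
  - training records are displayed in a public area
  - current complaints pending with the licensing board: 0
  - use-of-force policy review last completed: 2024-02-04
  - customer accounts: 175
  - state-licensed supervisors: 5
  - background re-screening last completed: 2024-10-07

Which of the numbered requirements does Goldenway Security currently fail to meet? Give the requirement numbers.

9

1. firearms qualification 245 days ago vs limit 270 → met
2. guard registration renewal 34 days ago vs limit 45 → met
3. condition 'deploys armed guards' does not hold → requirement n/a → met
4. client-site audit 55 days ago vs limit 60 → met
5. background re-screening 75 days ago vs limit 90 → met
6. training records present → met
7. use-of-force policy review 321 days ago vs limit 365 → met
8. complaints pending with the licensing board 0 ≤ 0 → met
9. general liability coverage $1,200,000 < $1,225,000 → not met
10. state-licensed supervisors 5 ≥ 4 → met
11. incident-reporting audit 286 days ago vs limit 365 → met
12. guards working without current registration 0 ≤ 0 → met
Not met: 9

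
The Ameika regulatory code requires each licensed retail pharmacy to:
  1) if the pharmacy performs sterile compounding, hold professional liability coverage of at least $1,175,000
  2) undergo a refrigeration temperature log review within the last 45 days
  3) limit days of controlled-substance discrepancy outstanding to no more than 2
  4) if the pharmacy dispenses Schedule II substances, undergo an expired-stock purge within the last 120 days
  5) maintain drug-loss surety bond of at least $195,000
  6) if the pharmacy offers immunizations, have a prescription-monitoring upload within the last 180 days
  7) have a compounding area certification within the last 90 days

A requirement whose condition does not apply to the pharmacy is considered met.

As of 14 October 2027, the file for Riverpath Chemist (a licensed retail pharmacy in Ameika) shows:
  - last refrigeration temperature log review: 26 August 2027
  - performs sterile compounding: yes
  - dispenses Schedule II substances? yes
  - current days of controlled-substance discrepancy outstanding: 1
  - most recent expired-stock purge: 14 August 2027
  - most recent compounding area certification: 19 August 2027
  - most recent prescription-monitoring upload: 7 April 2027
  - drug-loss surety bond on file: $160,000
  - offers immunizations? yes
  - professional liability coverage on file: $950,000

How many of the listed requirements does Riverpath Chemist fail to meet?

4

1. condition 'performs sterile compounding' holds; professional liability coverage $950,000 < $1,175,000 → not met
2. refrigeration temperature log review 49 days ago vs limit 45 → not met
3. days of controlled-substance discrepancy outstanding 1 ≤ 2 → met
4. condition 'dispenses Schedule II substances' holds; expired-stock purge 61 days ago vs limit 120 → met
5. drug-loss surety bond $160,000 < $195,000 → not met
6. condition 'offers immunizations' holds; prescription-monitoring upload 190 days ago vs limit 180 → not met
7. compounding area certification 56 days ago vs limit 90 → met
Not met: 4 of 7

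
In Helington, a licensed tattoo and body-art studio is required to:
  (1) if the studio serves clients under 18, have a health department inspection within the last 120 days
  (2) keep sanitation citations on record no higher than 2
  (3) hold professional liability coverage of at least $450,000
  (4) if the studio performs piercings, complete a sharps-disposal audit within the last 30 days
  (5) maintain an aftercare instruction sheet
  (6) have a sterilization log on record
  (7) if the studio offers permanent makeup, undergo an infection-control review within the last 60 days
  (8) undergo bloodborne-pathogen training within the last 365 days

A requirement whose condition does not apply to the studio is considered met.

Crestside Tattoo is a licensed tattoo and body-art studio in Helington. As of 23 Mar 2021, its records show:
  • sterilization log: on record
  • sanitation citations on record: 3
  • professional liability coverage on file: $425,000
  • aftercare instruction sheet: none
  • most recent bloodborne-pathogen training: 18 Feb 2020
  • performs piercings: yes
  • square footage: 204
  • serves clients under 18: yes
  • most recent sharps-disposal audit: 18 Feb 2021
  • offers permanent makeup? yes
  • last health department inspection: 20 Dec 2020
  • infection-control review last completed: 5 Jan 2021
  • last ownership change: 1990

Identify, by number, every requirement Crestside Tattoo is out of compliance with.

1. condition 'serves clients under 18' holds; health department inspection 93 days ago vs limit 120 → met
2. sanitation citations on record 3 > 2 → not met
3. professional liability coverage $425,000 < $450,000 → not met
4. condition 'performs piercings' holds; sharps-disposal audit 33 days ago vs limit 30 → not met
5. aftercare instruction sheet absent → not met
6. sterilization log present → met
7. condition 'offers permanent makeup' holds; infection-control review 77 days ago vs limit 60 → not met
8. bloodborne-pathogen training 399 days ago vs limit 365 → not met
Not met: 2, 3, 4, 5, 7, 8

2, 3, 4, 5, 7, 8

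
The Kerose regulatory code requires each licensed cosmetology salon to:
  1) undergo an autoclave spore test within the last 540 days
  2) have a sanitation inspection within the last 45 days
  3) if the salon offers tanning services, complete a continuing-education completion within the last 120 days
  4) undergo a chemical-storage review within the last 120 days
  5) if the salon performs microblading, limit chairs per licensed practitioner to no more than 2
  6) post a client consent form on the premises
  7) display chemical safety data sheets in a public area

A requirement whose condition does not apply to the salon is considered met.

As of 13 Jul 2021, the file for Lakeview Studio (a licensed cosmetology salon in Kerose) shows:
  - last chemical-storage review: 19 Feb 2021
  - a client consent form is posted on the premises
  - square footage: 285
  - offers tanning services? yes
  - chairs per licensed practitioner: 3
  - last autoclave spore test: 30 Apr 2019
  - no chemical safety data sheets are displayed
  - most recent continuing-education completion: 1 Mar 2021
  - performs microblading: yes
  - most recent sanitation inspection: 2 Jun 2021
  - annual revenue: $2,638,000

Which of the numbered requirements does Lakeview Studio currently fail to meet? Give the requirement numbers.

1. autoclave spore test 805 days ago vs limit 540 → not met
2. sanitation inspection 41 days ago vs limit 45 → met
3. condition 'offers tanning services' holds; continuing-education completion 134 days ago vs limit 120 → not met
4. chemical-storage review 144 days ago vs limit 120 → not met
5. condition 'performs microblading' holds; chairs per licensed practitioner 3 > 2 → not met
6. client consent form present → met
7. chemical safety data sheets absent → not met
Not met: 1, 3, 4, 5, 7

1, 3, 4, 5, 7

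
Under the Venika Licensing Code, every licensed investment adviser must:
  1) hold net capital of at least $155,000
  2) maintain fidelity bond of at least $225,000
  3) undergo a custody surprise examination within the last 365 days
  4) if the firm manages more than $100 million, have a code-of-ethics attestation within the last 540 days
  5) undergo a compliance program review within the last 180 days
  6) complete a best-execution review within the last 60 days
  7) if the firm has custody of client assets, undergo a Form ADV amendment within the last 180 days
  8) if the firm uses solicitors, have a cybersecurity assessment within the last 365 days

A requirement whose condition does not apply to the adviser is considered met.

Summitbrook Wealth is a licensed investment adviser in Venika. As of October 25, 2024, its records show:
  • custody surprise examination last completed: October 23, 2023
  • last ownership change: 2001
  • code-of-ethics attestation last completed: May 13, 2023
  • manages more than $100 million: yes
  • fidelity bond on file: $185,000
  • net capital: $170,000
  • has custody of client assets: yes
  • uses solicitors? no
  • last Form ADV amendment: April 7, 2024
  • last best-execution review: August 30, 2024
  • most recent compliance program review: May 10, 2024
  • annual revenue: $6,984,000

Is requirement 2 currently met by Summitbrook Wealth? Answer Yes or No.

2. fidelity bond $185,000 < $225,000 → not met

No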